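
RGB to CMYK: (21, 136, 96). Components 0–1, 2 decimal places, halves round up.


R'=21/255≈0.0824, G'=136/255≈0.5333, B'=96/255≈0.3765
K = 1 - max(R',G',B') = 1 - 136/255 = 119/255 = 0.46666… → 0.47
(1-R'-K)/(1-K) simplifies to (max-R)/max with max = 136:
C = (136-21)/136 = 115/136 = 0.84558… → 0.85
M = (136-136)/136 = 0/136 = 0 → 0.00
Y = (136-96)/136 = 40/136 = 0.29411… → 0.29
= CMYK(0.85, 0.00, 0.29, 0.47)


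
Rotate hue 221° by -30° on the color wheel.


New hue = (H + rotation) mod 360
New hue = (221 -30) mod 360
= 191 mod 360
= 191°


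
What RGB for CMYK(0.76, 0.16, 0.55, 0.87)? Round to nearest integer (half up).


R = 255 × (1-C) × (1-K) = 255 × 0.24 × 0.13 = 7.956 → 8
G = 255 × (1-M) × (1-K) = 255 × 0.84 × 0.13 = 27.846 → 28
B = 255 × (1-Y) × (1-K) = 255 × 0.45 × 0.13 = 14.9175 → 15
= RGB(8, 28, 15)


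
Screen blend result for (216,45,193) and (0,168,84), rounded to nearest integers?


Screen: C = 255 - (255-A)×(255-B)/255, rounded to nearest integer
R: 255 - (255-216)×(255-0)/255 = 255 - 9945/255 ≈ 255 - 39.000 = 216.000 → 216
G: 255 - (255-45)×(255-168)/255 = 255 - 18270/255 ≈ 255 - 71.647 = 183.353 → 183
B: 255 - (255-193)×(255-84)/255 = 255 - 10602/255 ≈ 255 - 41.576 = 213.424 → 213
= RGB(216, 183, 213)


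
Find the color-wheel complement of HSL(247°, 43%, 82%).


Complement = opposite side of color wheel = hue + 180°
H' = (247 + 180) mod 360 = 67°
S and L unchanged.
= HSL(67°, 43%, 82%)


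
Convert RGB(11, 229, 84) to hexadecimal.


R = 11 → 0B (hex)
G = 229 → E5 (hex)
B = 84 → 54 (hex)
Hex = #0BE554


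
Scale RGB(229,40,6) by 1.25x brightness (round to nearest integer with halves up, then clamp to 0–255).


Multiply each channel by 1.25, round half up, clamp to [0, 255]
R: 229×1.25 = 286.25 → round → 286 → clamp → 255
G: 40×1.25 = 50
B: 6×1.25 = 7.5 → round → 8
= RGB(255, 50, 8)


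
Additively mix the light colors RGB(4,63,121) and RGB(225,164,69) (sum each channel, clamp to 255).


Additive: each channel = min(255, C₁+C₂)
R: 4+225 = 229 → 229
G: 63+164 = 227 → 227
B: 121+69 = 190 → 190
= RGB(229, 227, 190)


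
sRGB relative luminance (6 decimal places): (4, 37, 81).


Linearize each channel (sRGB transfer function): c = v/255; c_lin = c/12.92 if c ≤ 0.04045, else ((c+0.055)/1.055)^2.4
  R: 4/255 ≈ 0.015686 ≤ 0.04045 → 0.015686/12.92 ≈ 0.001214
  G: 37/255 ≈ 0.145098 > 0.04045 → ((0.145098+0.055)/1.055)^2.4 ≈ 0.018500
  B: 81/255 ≈ 0.317647 > 0.04045 → ((0.317647+0.055)/1.055)^2.4 ≈ 0.082283
R_lin = 0.001214, G_lin = 0.018500, B_lin = 0.082283
L = 0.2126×R + 0.7152×G + 0.0722×B
L = 0.2126×0.001214 + 0.7152×0.018500 + 0.0722×0.082283
L ≈ 0.019430


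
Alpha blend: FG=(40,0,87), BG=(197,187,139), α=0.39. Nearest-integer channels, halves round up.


C = α×F + (1-α)×B, with 1-α = 0.61
R: 0.39×40 + 0.61×197 = 15.60 + 120.17 = 135.77 → 136
G: 0.39×0 + 0.61×187 = 0.00 + 114.07 = 114.07 → 114
B: 0.39×87 + 0.61×139 = 33.93 + 84.79 = 118.72 → 119
= RGB(136, 114, 119)


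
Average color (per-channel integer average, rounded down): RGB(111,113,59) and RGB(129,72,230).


Midpoint: each channel = ⌊(C₁+C₂)/2⌋
R: ⌊(111+129)/2⌋ = 120
G: ⌊(113+72)/2⌋ = 92
B: ⌊(59+230)/2⌋ = 144
= RGB(120, 92, 144)


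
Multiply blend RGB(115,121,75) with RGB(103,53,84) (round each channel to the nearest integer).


Multiply: C = A×B/255, rounded to nearest integer
R: 115×103/255 = 11845/255 ≈ 46.451 → 46
G: 121×53/255 = 6413/255 ≈ 25.149 → 25
B: 75×84/255 = 6300/255 ≈ 24.706 → 25
= RGB(46, 25, 25)


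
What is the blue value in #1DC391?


Color: #1DC391
R = 1D = 29
G = C3 = 195
B = 91 = 145
Blue = 145


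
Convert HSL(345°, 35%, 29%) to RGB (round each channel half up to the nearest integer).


H=345°, S=0.35, L=0.29
C = (1-|2L-1|)×S = (1-|-0.42|)×0.35 = 0.203
H' = H/60 = 345/60 ≈ 5.7500; X = C×(1-|H' mod 2 - 1|) = 0.05075
m = L - C/2 = 0.29 - 0.1015 = 0.1885
Sector ⌊H'⌋ = 5 → (R',G',B') = (0.203, 0.0, 0.05075)
RGB = ((R'+m)×255, (G'+m)×255, (B'+m)×255) = (99.8325, 48.0675, 61.00875)
Round half up → RGB(100, 48, 61)


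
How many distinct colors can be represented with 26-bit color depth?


Colors = 2^bits = 2^26
= 67,108,864 colors


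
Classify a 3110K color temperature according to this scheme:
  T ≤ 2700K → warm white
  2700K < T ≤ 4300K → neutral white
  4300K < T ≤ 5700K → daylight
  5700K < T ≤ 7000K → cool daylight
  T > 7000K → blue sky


Temperature: 3110K
2700K < 3110K ≤ 4300K → neutral white
Classification: neutral white


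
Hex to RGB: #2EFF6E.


2E → 46 (R)
FF → 255 (G)
6E → 110 (B)
= RGB(46, 255, 110)


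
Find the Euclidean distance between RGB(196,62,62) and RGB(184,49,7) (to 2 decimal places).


d = √[(R₁-R₂)² + (G₁-G₂)² + (B₁-B₂)²]
d = √[(196-184)² + (62-49)² + (62-7)²]
d = √[144 + 169 + 3025]
d = √3338
d ≈ 57.78


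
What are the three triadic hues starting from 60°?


Triadic: equally spaced at 120° intervals
H1 = 60°
H2 = (60 + 120) mod 360 = 180°
H3 = (60 + 240) mod 360 = 300°
Triadic = 60°, 180°, 300°


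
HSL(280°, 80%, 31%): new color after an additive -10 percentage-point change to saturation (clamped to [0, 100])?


Original S = 80%
Adjustment = -10 percentage points
New S = 80 + (-10) = 70
Clamp to [0, 100] → 70
= HSL(280°, 70%, 31%)


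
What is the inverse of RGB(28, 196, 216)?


Invert: (255-R, 255-G, 255-B)
R: 255-28 = 227
G: 255-196 = 59
B: 255-216 = 39
= RGB(227, 59, 39)


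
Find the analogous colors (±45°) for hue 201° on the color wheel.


Base hue: 201°
Left analog: (201 - 45) mod 360 = 156°
Right analog: (201 + 45) mod 360 = 246°
Analogous hues = 156° and 246°


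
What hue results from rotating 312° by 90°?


New hue = (H + rotation) mod 360
New hue = (312 + 90) mod 360
= 402 mod 360
= 42°


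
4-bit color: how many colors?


Colors = 2^bits = 2^4
= 16 colors


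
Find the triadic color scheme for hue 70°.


Triadic: equally spaced at 120° intervals
H1 = 70°
H2 = (70 + 120) mod 360 = 190°
H3 = (70 + 240) mod 360 = 310°
Triadic = 70°, 190°, 310°


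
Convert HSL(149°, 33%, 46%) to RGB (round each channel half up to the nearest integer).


H=149°, S=0.33, L=0.46
C = (1-|2L-1|)×S = (1-|-0.08|)×0.33 = 0.3036
H' = H/60 = 149/60 ≈ 2.4833; X = C×(1-|H' mod 2 - 1|) = 0.14674
m = L - C/2 = 0.46 - 0.1518 = 0.3082
Sector ⌊H'⌋ = 2 → (R',G',B') = (0.0, 0.3036, 0.14674)
RGB = ((R'+m)×255, (G'+m)×255, (B'+m)×255) = (78.591, 156.009, 116.0097)
Round half up → RGB(79, 156, 116)


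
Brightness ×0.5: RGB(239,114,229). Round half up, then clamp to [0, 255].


Multiply each channel by 0.5, round half up, clamp to [0, 255]
R: 239×0.5 = 119.5 → round → 120
G: 114×0.5 = 57
B: 229×0.5 = 114.5 → round → 115
= RGB(120, 57, 115)


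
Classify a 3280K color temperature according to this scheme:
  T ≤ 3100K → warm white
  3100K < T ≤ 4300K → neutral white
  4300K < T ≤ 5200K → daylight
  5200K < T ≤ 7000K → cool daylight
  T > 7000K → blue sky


Temperature: 3280K
3100K < 3280K ≤ 4300K → neutral white
Classification: neutral white


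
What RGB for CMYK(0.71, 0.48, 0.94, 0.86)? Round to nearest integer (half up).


R = 255 × (1-C) × (1-K) = 255 × 0.29 × 0.14 = 10.353 → 10
G = 255 × (1-M) × (1-K) = 255 × 0.52 × 0.14 = 18.564 → 19
B = 255 × (1-Y) × (1-K) = 255 × 0.06 × 0.14 = 2.142 → 2
= RGB(10, 19, 2)


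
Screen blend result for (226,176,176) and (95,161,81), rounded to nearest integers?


Screen: C = 255 - (255-A)×(255-B)/255, rounded to nearest integer
R: 255 - (255-226)×(255-95)/255 = 255 - 4640/255 ≈ 255 - 18.196 = 236.804 → 237
G: 255 - (255-176)×(255-161)/255 = 255 - 7426/255 ≈ 255 - 29.122 = 225.878 → 226
B: 255 - (255-176)×(255-81)/255 = 255 - 13746/255 ≈ 255 - 53.906 = 201.094 → 201
= RGB(237, 226, 201)


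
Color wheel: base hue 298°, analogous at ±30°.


Base hue: 298°
Left analog: (298 - 30) mod 360 = 268°
Right analog: (298 + 30) mod 360 = 328°
Analogous hues = 268° and 328°


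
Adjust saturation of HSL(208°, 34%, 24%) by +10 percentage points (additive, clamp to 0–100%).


Original S = 34%
Adjustment = +10 percentage points
New S = 34 + (10) = 44
Clamp to [0, 100] → 44
= HSL(208°, 44%, 24%)


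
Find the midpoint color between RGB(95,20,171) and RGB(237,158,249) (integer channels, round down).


Midpoint: each channel = ⌊(C₁+C₂)/2⌋
R: ⌊(95+237)/2⌋ = 166
G: ⌊(20+158)/2⌋ = 89
B: ⌊(171+249)/2⌋ = 210
= RGB(166, 89, 210)


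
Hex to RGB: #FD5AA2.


FD → 253 (R)
5A → 90 (G)
A2 → 162 (B)
= RGB(253, 90, 162)


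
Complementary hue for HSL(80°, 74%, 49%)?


Complement = opposite side of color wheel = hue + 180°
H' = (80 + 180) mod 360 = 260°
S and L unchanged.
= HSL(260°, 74%, 49%)


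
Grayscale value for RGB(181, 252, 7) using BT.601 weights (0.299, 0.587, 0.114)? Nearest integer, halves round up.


Gray = 0.299×R + 0.587×G + 0.114×B
Gray = 0.299×181 + 0.587×252 + 0.114×7
Gray = 54.119 + 147.924 + 0.798
Gray = 202.841 → round half up → 203
Gray = 203


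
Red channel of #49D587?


Color: #49D587
R = 49 = 73
G = D5 = 213
B = 87 = 135
Red = 73


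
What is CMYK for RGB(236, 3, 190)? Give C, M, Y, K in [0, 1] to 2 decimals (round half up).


R'=236/255≈0.9255, G'=3/255≈0.0118, B'=190/255≈0.7451
K = 1 - max(R',G',B') = 1 - 236/255 = 19/255 = 0.07450… → 0.07
(1-R'-K)/(1-K) simplifies to (max-R)/max with max = 236:
C = (236-236)/236 = 0/236 = 0 → 0.00
M = (236-3)/236 = 233/236 = 0.98728… → 0.99
Y = (236-190)/236 = 46/236 = 0.19491… → 0.19
= CMYK(0.00, 0.99, 0.19, 0.07)


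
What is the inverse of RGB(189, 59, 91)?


Invert: (255-R, 255-G, 255-B)
R: 255-189 = 66
G: 255-59 = 196
B: 255-91 = 164
= RGB(66, 196, 164)


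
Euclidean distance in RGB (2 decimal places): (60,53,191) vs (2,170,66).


d = √[(R₁-R₂)² + (G₁-G₂)² + (B₁-B₂)²]
d = √[(60-2)² + (53-170)² + (191-66)²]
d = √[3364 + 13689 + 15625]
d = √32678
d ≈ 180.77


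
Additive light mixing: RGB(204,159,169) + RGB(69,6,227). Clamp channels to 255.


Additive: each channel = min(255, C₁+C₂)
R: 204+69 = 273 → 255
G: 159+6 = 165 → 165
B: 169+227 = 396 → 255
= RGB(255, 165, 255)


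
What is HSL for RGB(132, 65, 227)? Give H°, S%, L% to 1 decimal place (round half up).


Normalize: R'=132/255≈0.5176, G'=65/255≈0.2549, B'=227/255≈0.8902
Max=227/255, Min=65/255, Δ=Max-Min=162/255
L = (Max+Min)/2 = (227+65)/510 = 292/510 = 0.57254… → L = 57.3%
L > 0.5 → S = Δ/(2-Max-Min) = 162/(510-227-65) = 162/218 = 0.74311… → S = 74.3%
(the 1/255 factors cancel in S and H, so raw channel differences can be used)
Max is B' → H = 60 × ((R-G)/Δ + 4) = 60 × ((132-65)/162 + 4)
  67/162 + 4 = 0.4135… + 4 = 4.4135…
  H = 60 × 4.4135… = 264.814…° → H = 264.8°
= HSL(264.8°, 74.3%, 57.3%)


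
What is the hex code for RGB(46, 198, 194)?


R = 46 → 2E (hex)
G = 198 → C6 (hex)
B = 194 → C2 (hex)
Hex = #2EC6C2


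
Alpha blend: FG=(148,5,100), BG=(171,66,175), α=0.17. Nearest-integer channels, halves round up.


C = α×F + (1-α)×B, with 1-α = 0.83
R: 0.17×148 + 0.83×171 = 25.16 + 141.93 = 167.09 → 167
G: 0.17×5 + 0.83×66 = 0.85 + 54.78 = 55.63 → 56
B: 0.17×100 + 0.83×175 = 17.00 + 145.25 = 162.25 → 162
= RGB(167, 56, 162)


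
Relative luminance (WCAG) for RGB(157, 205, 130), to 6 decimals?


Linearize each channel (sRGB transfer function): c = v/255; c_lin = c/12.92 if c ≤ 0.04045, else ((c+0.055)/1.055)^2.4
  R: 157/255 ≈ 0.615686 > 0.04045 → ((0.615686+0.055)/1.055)^2.4 ≈ 0.337164
  G: 205/255 ≈ 0.803922 > 0.04045 → ((0.803922+0.055)/1.055)^2.4 ≈ 0.610496
  B: 130/255 ≈ 0.509804 > 0.04045 → ((0.509804+0.055)/1.055)^2.4 ≈ 0.223228
R_lin = 0.337164, G_lin = 0.610496, B_lin = 0.223228
L = 0.2126×R + 0.7152×G + 0.0722×B
L = 0.2126×0.337164 + 0.7152×0.610496 + 0.0722×0.223228
L ≈ 0.524424


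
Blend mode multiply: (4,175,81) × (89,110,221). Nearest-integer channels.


Multiply: C = A×B/255, rounded to nearest integer
R: 4×89/255 = 356/255 ≈ 1.396 → 1
G: 175×110/255 = 19250/255 ≈ 75.490 → 75
B: 81×221/255 = 17901/255 ≈ 70.200 → 70
= RGB(1, 75, 70)


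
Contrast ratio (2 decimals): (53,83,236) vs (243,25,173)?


Linearize each sRGB channel c=v/255: c/12.92 if c ≤ 0.04045 else ((c+0.055)/1.055)^2.4
L = 0.2126×R_lin + 0.7152×G_lin + 0.0722×B_lin
Color 1 (53,83,236):
  R=53: 53/255≈0.2078 > 0.04045 → ((0.2078+0.055)/1.055)^2.4 ≈ 0.03560
  G=83: 83/255≈0.3255 > 0.04045 → ((0.3255+0.055)/1.055)^2.4 ≈ 0.08650
  B=236: 236/255≈0.9255 > 0.04045 → ((0.9255+0.055)/1.055)^2.4 ≈ 0.83880
  L1 = 0.2126×0.03560 + 0.7152×0.08650 + 0.0722×0.83880 ≈ 0.13000
Color 2 (243,25,173):
  R=243: 243/255≈0.9529 > 0.04045 → ((0.9529+0.055)/1.055)^2.4 ≈ 0.89627
  G=25: 25/255≈0.0980 > 0.04045 → ((0.0980+0.055)/1.055)^2.4 ≈ 0.00972
  B=173: 173/255≈0.6784 > 0.04045 → ((0.6784+0.055)/1.055)^2.4 ≈ 0.41789
  L2 = 0.2126×0.89627 + 0.7152×0.00972 + 0.0722×0.41789 ≈ 0.22767
Lighter = 0.22767, Darker = 0.13000
Ratio = (L_lighter + 0.05) / (L_darker + 0.05)
Ratio = (0.22767 + 0.05) / (0.13000 + 0.05) = 0.27767 / 0.18000 ≈ 1.5427
Ratio ≈ 1.54:1


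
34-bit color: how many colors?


Colors = 2^bits = 2^34
= 17,179,869,184 colors


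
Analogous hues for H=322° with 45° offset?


Base hue: 322°
Left analog: (322 - 45) mod 360 = 277°
Right analog: (322 + 45) mod 360 = 7°
Analogous hues = 277° and 7°


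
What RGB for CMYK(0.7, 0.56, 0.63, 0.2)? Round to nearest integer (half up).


R = 255 × (1-C) × (1-K) = 255 × 0.30 × 0.80 = 61.2 → 61
G = 255 × (1-M) × (1-K) = 255 × 0.44 × 0.80 = 89.76 → 90
B = 255 × (1-Y) × (1-K) = 255 × 0.37 × 0.80 = 75.48 → 75
= RGB(61, 90, 75)


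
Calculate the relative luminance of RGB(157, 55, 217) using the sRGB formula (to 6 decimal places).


Linearize each channel (sRGB transfer function): c = v/255; c_lin = c/12.92 if c ≤ 0.04045, else ((c+0.055)/1.055)^2.4
  R: 157/255 ≈ 0.615686 > 0.04045 → ((0.615686+0.055)/1.055)^2.4 ≈ 0.337164
  G: 55/255 ≈ 0.215686 > 0.04045 → ((0.215686+0.055)/1.055)^2.4 ≈ 0.038204
  B: 217/255 ≈ 0.850980 > 0.04045 → ((0.850980+0.055)/1.055)^2.4 ≈ 0.693872
R_lin = 0.337164, G_lin = 0.038204, B_lin = 0.693872
L = 0.2126×R + 0.7152×G + 0.0722×B
L = 0.2126×0.337164 + 0.7152×0.038204 + 0.0722×0.693872
L ≈ 0.149102


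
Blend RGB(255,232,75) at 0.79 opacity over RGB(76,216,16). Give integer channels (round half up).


C = α×F + (1-α)×B, with 1-α = 0.21
R: 0.79×255 + 0.21×76 = 201.45 + 15.96 = 217.41 → 217
G: 0.79×232 + 0.21×216 = 183.28 + 45.36 = 228.64 → 229
B: 0.79×75 + 0.21×16 = 59.25 + 3.36 = 62.61 → 63
= RGB(217, 229, 63)


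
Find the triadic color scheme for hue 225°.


Triadic: equally spaced at 120° intervals
H1 = 225°
H2 = (225 + 120) mod 360 = 345°
H3 = (225 + 240) mod 360 = 105°
Triadic = 225°, 345°, 105°


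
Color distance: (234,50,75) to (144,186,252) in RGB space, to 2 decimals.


d = √[(R₁-R₂)² + (G₁-G₂)² + (B₁-B₂)²]
d = √[(234-144)² + (50-186)² + (75-252)²]
d = √[8100 + 18496 + 31329]
d = √57925
d ≈ 240.68


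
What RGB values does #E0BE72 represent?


E0 → 224 (R)
BE → 190 (G)
72 → 114 (B)
= RGB(224, 190, 114)


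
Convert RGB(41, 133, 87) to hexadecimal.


R = 41 → 29 (hex)
G = 133 → 85 (hex)
B = 87 → 57 (hex)
Hex = #298557


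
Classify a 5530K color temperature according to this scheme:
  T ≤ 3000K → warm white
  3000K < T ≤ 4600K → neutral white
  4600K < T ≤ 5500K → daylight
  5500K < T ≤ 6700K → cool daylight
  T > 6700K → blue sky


Temperature: 5530K
5500K < 5530K ≤ 6700K → cool daylight
Classification: cool daylight


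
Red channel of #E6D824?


Color: #E6D824
R = E6 = 230
G = D8 = 216
B = 24 = 36
Red = 230


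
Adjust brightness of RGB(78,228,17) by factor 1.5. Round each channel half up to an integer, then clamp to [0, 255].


Multiply each channel by 1.5, round half up, clamp to [0, 255]
R: 78×1.5 = 117
G: 228×1.5 = 342 → clamp → 255
B: 17×1.5 = 25.5 → round → 26
= RGB(117, 255, 26)


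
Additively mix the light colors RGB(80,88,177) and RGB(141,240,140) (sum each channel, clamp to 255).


Additive: each channel = min(255, C₁+C₂)
R: 80+141 = 221 → 221
G: 88+240 = 328 → 255
B: 177+140 = 317 → 255
= RGB(221, 255, 255)


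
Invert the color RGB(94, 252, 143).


Invert: (255-R, 255-G, 255-B)
R: 255-94 = 161
G: 255-252 = 3
B: 255-143 = 112
= RGB(161, 3, 112)


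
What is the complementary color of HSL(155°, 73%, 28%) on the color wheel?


Complement = opposite side of color wheel = hue + 180°
H' = (155 + 180) mod 360 = 335°
S and L unchanged.
= HSL(335°, 73%, 28%)


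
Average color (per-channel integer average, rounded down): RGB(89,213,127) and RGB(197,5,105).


Midpoint: each channel = ⌊(C₁+C₂)/2⌋
R: ⌊(89+197)/2⌋ = 143
G: ⌊(213+5)/2⌋ = 109
B: ⌊(127+105)/2⌋ = 116
= RGB(143, 109, 116)


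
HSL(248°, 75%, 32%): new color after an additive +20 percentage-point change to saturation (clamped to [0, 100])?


Original S = 75%
Adjustment = +20 percentage points
New S = 75 + (20) = 95
Clamp to [0, 100] → 95
= HSL(248°, 95%, 32%)


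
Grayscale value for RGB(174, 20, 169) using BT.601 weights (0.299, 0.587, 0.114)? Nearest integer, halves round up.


Gray = 0.299×R + 0.587×G + 0.114×B
Gray = 0.299×174 + 0.587×20 + 0.114×169
Gray = 52.026 + 11.740 + 19.266
Gray = 83.032 → round half up → 83
Gray = 83


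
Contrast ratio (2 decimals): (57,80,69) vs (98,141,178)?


Linearize each sRGB channel c=v/255: c/12.92 if c ≤ 0.04045 else ((c+0.055)/1.055)^2.4
L = 0.2126×R_lin + 0.7152×G_lin + 0.0722×B_lin
Color 1 (57,80,69):
  R=57: 57/255≈0.2235 > 0.04045 → ((0.2235+0.055)/1.055)^2.4 ≈ 0.04092
  G=80: 80/255≈0.3137 > 0.04045 → ((0.3137+0.055)/1.055)^2.4 ≈ 0.08022
  B=69: 69/255≈0.2706 > 0.04045 → ((0.2706+0.055)/1.055)^2.4 ≈ 0.05951
  L1 = 0.2126×0.04092 + 0.7152×0.08022 + 0.0722×0.05951 ≈ 0.07037
Color 2 (98,141,178):
  R=98: 98/255≈0.3843 > 0.04045 → ((0.3843+0.055)/1.055)^2.4 ≈ 0.12214
  G=141: 141/255≈0.5529 > 0.04045 → ((0.5529+0.055)/1.055)^2.4 ≈ 0.26636
  B=178: 178/255≈0.6980 > 0.04045 → ((0.6980+0.055)/1.055)^2.4 ≈ 0.44520
  L2 = 0.2126×0.12214 + 0.7152×0.26636 + 0.0722×0.44520 ≈ 0.24861
Lighter = 0.24861, Darker = 0.07037
Ratio = (L_lighter + 0.05) / (L_darker + 0.05)
Ratio = (0.24861 + 0.05) / (0.07037 + 0.05) = 0.29861 / 0.12037 ≈ 2.4808
Ratio ≈ 2.48:1


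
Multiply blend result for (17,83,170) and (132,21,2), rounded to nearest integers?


Multiply: C = A×B/255, rounded to nearest integer
R: 17×132/255 = 2244/255 ≈ 8.800 → 9
G: 83×21/255 = 1743/255 ≈ 6.835 → 7
B: 170×2/255 = 340/255 ≈ 1.333 → 1
= RGB(9, 7, 1)


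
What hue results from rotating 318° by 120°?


New hue = (H + rotation) mod 360
New hue = (318 + 120) mod 360
= 438 mod 360
= 78°


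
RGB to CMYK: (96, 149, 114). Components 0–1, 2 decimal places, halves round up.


R'=96/255≈0.3765, G'=149/255≈0.5843, B'=114/255≈0.4471
K = 1 - max(R',G',B') = 1 - 149/255 = 106/255 = 0.41568… → 0.42
(1-R'-K)/(1-K) simplifies to (max-R)/max with max = 149:
C = (149-96)/149 = 53/149 = 0.35570… → 0.36
M = (149-149)/149 = 0/149 = 0 → 0.00
Y = (149-114)/149 = 35/149 = 0.23489… → 0.23
= CMYK(0.36, 0.00, 0.23, 0.42)


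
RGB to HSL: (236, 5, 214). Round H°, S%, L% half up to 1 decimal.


Normalize: R'=236/255≈0.9255, G'=5/255≈0.0196, B'=214/255≈0.8392
Max=236/255, Min=5/255, Δ=Max-Min=231/255
L = (Max+Min)/2 = (236+5)/510 = 241/510 = 0.47254… → L = 47.3%
L ≤ 0.5 → S = Δ/(Max+Min) = 231/(236+5) = 231/241 = 0.95850… → S = 95.9%
(the 1/255 factors cancel in S and H, so raw channel differences can be used)
Max is R' → H = 60 × (((G-B)/Δ) mod 6) = 60 × (((5-214)/231) mod 6)
  (-209)/231 = -0.9047…; negative, so add 6 → 5.0952…
  H = 60 × 5.0952… = 305.714…° → H = 305.7°
= HSL(305.7°, 95.9%, 47.3%)


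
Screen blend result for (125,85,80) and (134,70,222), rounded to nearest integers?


Screen: C = 255 - (255-A)×(255-B)/255, rounded to nearest integer
R: 255 - (255-125)×(255-134)/255 = 255 - 15730/255 ≈ 255 - 61.686 = 193.314 → 193
G: 255 - (255-85)×(255-70)/255 = 255 - 31450/255 ≈ 255 - 123.333 = 131.667 → 132
B: 255 - (255-80)×(255-222)/255 = 255 - 5775/255 ≈ 255 - 22.647 = 232.353 → 232
= RGB(193, 132, 232)


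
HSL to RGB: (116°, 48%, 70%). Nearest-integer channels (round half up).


H=116°, S=0.48, L=0.70
C = (1-|2L-1|)×S = (1-|0.40|)×0.48 = 0.288
H' = H/60 = 116/60 ≈ 1.9333; X = C×(1-|H' mod 2 - 1|) = 0.0192
m = L - C/2 = 0.70 - 0.144 = 0.556
Sector ⌊H'⌋ = 1 → (R',G',B') = (0.0192, 0.288, 0.0)
RGB = ((R'+m)×255, (G'+m)×255, (B'+m)×255) = (146.676, 215.22, 141.78)
Round half up → RGB(147, 215, 142)


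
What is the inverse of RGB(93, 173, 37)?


Invert: (255-R, 255-G, 255-B)
R: 255-93 = 162
G: 255-173 = 82
B: 255-37 = 218
= RGB(162, 82, 218)


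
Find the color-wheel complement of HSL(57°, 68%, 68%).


Complement = opposite side of color wheel = hue + 180°
H' = (57 + 180) mod 360 = 237°
S and L unchanged.
= HSL(237°, 68%, 68%)


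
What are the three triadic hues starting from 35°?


Triadic: equally spaced at 120° intervals
H1 = 35°
H2 = (35 + 120) mod 360 = 155°
H3 = (35 + 240) mod 360 = 275°
Triadic = 35°, 155°, 275°


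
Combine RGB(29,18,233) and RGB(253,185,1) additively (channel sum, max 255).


Additive: each channel = min(255, C₁+C₂)
R: 29+253 = 282 → 255
G: 18+185 = 203 → 203
B: 233+1 = 234 → 234
= RGB(255, 203, 234)


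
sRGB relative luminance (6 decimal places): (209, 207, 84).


Linearize each channel (sRGB transfer function): c = v/255; c_lin = c/12.92 if c ≤ 0.04045, else ((c+0.055)/1.055)^2.4
  R: 209/255 ≈ 0.819608 > 0.04045 → ((0.819608+0.055)/1.055)^2.4 ≈ 0.637597
  G: 207/255 ≈ 0.811765 > 0.04045 → ((0.811765+0.055)/1.055)^2.4 ≈ 0.623960
  B: 84/255 ≈ 0.329412 > 0.04045 → ((0.329412+0.055)/1.055)^2.4 ≈ 0.088656
R_lin = 0.637597, G_lin = 0.623960, B_lin = 0.088656
L = 0.2126×R + 0.7152×G + 0.0722×B
L = 0.2126×0.637597 + 0.7152×0.623960 + 0.0722×0.088656
L ≈ 0.588211


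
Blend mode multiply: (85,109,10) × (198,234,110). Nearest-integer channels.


Multiply: C = A×B/255, rounded to nearest integer
R: 85×198/255 = 16830/255 ≈ 66.000 → 66
G: 109×234/255 = 25506/255 ≈ 100.024 → 100
B: 10×110/255 = 1100/255 ≈ 4.314 → 4
= RGB(66, 100, 4)


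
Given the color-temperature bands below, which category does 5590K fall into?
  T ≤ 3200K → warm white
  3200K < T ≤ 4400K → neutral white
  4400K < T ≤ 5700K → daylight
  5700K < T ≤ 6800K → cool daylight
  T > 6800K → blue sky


Temperature: 5590K
4400K < 5590K ≤ 5700K → daylight
Classification: daylight


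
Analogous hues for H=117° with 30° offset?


Base hue: 117°
Left analog: (117 - 30) mod 360 = 87°
Right analog: (117 + 30) mod 360 = 147°
Analogous hues = 87° and 147°


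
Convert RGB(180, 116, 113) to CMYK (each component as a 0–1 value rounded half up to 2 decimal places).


R'=180/255≈0.7059, G'=116/255≈0.4549, B'=113/255≈0.4431
K = 1 - max(R',G',B') = 1 - 180/255 = 75/255 = 0.29411… → 0.29
(1-R'-K)/(1-K) simplifies to (max-R)/max with max = 180:
C = (180-180)/180 = 0/180 = 0 → 0.00
M = (180-116)/180 = 64/180 = 0.35555… → 0.36
Y = (180-113)/180 = 67/180 = 0.37222… → 0.37
= CMYK(0.00, 0.36, 0.37, 0.29)


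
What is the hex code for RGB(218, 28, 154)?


R = 218 → DA (hex)
G = 28 → 1C (hex)
B = 154 → 9A (hex)
Hex = #DA1C9A


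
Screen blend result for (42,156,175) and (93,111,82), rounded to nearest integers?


Screen: C = 255 - (255-A)×(255-B)/255, rounded to nearest integer
R: 255 - (255-42)×(255-93)/255 = 255 - 34506/255 ≈ 255 - 135.318 = 119.682 → 120
G: 255 - (255-156)×(255-111)/255 = 255 - 14256/255 ≈ 255 - 55.906 = 199.094 → 199
B: 255 - (255-175)×(255-82)/255 = 255 - 13840/255 ≈ 255 - 54.275 = 200.725 → 201
= RGB(120, 199, 201)


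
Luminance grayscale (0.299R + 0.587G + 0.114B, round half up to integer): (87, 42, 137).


Gray = 0.299×R + 0.587×G + 0.114×B
Gray = 0.299×87 + 0.587×42 + 0.114×137
Gray = 26.013 + 24.654 + 15.618
Gray = 66.285 → round half up → 66
Gray = 66


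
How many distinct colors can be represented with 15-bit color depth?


Colors = 2^bits = 2^15
= 32,768 colors


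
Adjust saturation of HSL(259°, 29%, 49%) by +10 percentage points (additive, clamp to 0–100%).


Original S = 29%
Adjustment = +10 percentage points
New S = 29 + (10) = 39
Clamp to [0, 100] → 39
= HSL(259°, 39%, 49%)


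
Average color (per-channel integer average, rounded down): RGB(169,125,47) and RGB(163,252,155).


Midpoint: each channel = ⌊(C₁+C₂)/2⌋
R: ⌊(169+163)/2⌋ = 166
G: ⌊(125+252)/2⌋ = 188
B: ⌊(47+155)/2⌋ = 101
= RGB(166, 188, 101)


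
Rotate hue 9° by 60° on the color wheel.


New hue = (H + rotation) mod 360
New hue = (9 + 60) mod 360
= 69 mod 360
= 69°


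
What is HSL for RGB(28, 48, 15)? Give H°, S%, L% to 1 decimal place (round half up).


Normalize: R'=28/255≈0.1098, G'=48/255≈0.1882, B'=15/255≈0.0588
Max=48/255, Min=15/255, Δ=Max-Min=33/255
L = (Max+Min)/2 = (48+15)/510 = 63/510 = 0.12352… → L = 12.4%
L ≤ 0.5 → S = Δ/(Max+Min) = 33/(48+15) = 33/63 = 0.52380… → S = 52.4%
(the 1/255 factors cancel in S and H, so raw channel differences can be used)
Max is G' → H = 60 × ((B-R)/Δ + 2) = 60 × ((15-28)/33 + 2)
  -13/33 + 2 = -0.3939… + 2 = 1.6060…
  H = 60 × 1.6060… = 96.363…° → H = 96.4°
= HSL(96.4°, 52.4%, 12.4%)


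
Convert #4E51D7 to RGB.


4E → 78 (R)
51 → 81 (G)
D7 → 215 (B)
= RGB(78, 81, 215)


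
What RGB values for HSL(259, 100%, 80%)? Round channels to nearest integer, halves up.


H=259°, S=1.00, L=0.80
C = (1-|2L-1|)×S = (1-|0.60|)×1.00 = 0.4
H' = H/60 = 259/60 ≈ 4.3167; X = C×(1-|H' mod 2 - 1|) ≈ 0.1267
m = L - C/2 = 0.80 - 0.2 = 0.6
Sector ⌊H'⌋ = 4 → (R',G',B') = (≈0.1267, 0.0, 0.4)
RGB = ((R'+m)×255, (G'+m)×255, (B'+m)×255) = (185.3, 153.0, 255.0)
Round half up → RGB(185, 153, 255)


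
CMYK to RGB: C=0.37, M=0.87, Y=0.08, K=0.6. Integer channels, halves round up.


R = 255 × (1-C) × (1-K) = 255 × 0.63 × 0.40 = 64.26 → 64
G = 255 × (1-M) × (1-K) = 255 × 0.13 × 0.40 = 13.26 → 13
B = 255 × (1-Y) × (1-K) = 255 × 0.92 × 0.40 = 93.84 → 94
= RGB(64, 13, 94)


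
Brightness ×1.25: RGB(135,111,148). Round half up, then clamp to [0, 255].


Multiply each channel by 1.25, round half up, clamp to [0, 255]
R: 135×1.25 = 168.75 → round → 169
G: 111×1.25 = 138.75 → round → 139
B: 148×1.25 = 185
= RGB(169, 139, 185)


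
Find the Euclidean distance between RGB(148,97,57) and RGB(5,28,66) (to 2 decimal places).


d = √[(R₁-R₂)² + (G₁-G₂)² + (B₁-B₂)²]
d = √[(148-5)² + (97-28)² + (57-66)²]
d = √[20449 + 4761 + 81]
d = √25291
d ≈ 159.03


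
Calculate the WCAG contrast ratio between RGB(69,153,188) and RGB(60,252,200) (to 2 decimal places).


Linearize each sRGB channel c=v/255: c/12.92 if c ≤ 0.04045 else ((c+0.055)/1.055)^2.4
L = 0.2126×R_lin + 0.7152×G_lin + 0.0722×B_lin
Color 1 (69,153,188):
  R=69: 69/255≈0.2706 > 0.04045 → ((0.2706+0.055)/1.055)^2.4 ≈ 0.05951
  G=153: 153/255≈0.6000 > 0.04045 → ((0.6000+0.055)/1.055)^2.4 ≈ 0.31855
  B=188: 188/255≈0.7373 > 0.04045 → ((0.7373+0.055)/1.055)^2.4 ≈ 0.50289
  L1 = 0.2126×0.05951 + 0.7152×0.31855 + 0.0722×0.50289 ≈ 0.27679
Color 2 (60,252,200):
  R=60: 60/255≈0.2353 > 0.04045 → ((0.2353+0.055)/1.055)^2.4 ≈ 0.04519
  G=252: 252/255≈0.9882 > 0.04045 → ((0.9882+0.055)/1.055)^2.4 ≈ 0.97345
  B=200: 200/255≈0.7843 > 0.04045 → ((0.7843+0.055)/1.055)^2.4 ≈ 0.57758
  L2 = 0.2126×0.04519 + 0.7152×0.97345 + 0.0722×0.57758 ≈ 0.74752
Lighter = 0.74752, Darker = 0.27679
Ratio = (L_lighter + 0.05) / (L_darker + 0.05)
Ratio = (0.74752 + 0.05) / (0.27679 + 0.05) = 0.79752 / 0.32679 ≈ 2.4405
Ratio ≈ 2.44:1


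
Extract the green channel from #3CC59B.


Color: #3CC59B
R = 3C = 60
G = C5 = 197
B = 9B = 155
Green = 197


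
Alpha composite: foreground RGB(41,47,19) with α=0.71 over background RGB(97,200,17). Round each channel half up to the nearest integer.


C = α×F + (1-α)×B, with 1-α = 0.29
R: 0.71×41 + 0.29×97 = 29.11 + 28.13 = 57.24 → 57
G: 0.71×47 + 0.29×200 = 33.37 + 58.00 = 91.37 → 91
B: 0.71×19 + 0.29×17 = 13.49 + 4.93 = 18.42 → 18
= RGB(57, 91, 18)


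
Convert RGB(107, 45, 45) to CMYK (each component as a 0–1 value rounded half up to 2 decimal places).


R'=107/255≈0.4196, G'=45/255≈0.1765, B'=45/255≈0.1765
K = 1 - max(R',G',B') = 1 - 107/255 = 148/255 = 0.58039… → 0.58
(1-R'-K)/(1-K) simplifies to (max-R)/max with max = 107:
C = (107-107)/107 = 0/107 = 0 → 0.00
M = (107-45)/107 = 62/107 = 0.57943… → 0.58
Y = (107-45)/107 = 62/107 = 0.57943… → 0.58
= CMYK(0.00, 0.58, 0.58, 0.58)


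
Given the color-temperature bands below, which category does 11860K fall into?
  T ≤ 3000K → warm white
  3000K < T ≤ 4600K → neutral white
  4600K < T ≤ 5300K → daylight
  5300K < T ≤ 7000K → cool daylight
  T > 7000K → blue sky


Temperature: 11860K
11860K > 7000K → blue sky
Classification: blue sky


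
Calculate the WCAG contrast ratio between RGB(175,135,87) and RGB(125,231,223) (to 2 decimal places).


Linearize each sRGB channel c=v/255: c/12.92 if c ≤ 0.04045 else ((c+0.055)/1.055)^2.4
L = 0.2126×R_lin + 0.7152×G_lin + 0.0722×B_lin
Color 1 (175,135,87):
  R=175: 175/255≈0.6863 > 0.04045 → ((0.6863+0.055)/1.055)^2.4 ≈ 0.42869
  G=135: 135/255≈0.5294 > 0.04045 → ((0.5294+0.055)/1.055)^2.4 ≈ 0.24228
  B=87: 87/255≈0.3412 > 0.04045 → ((0.3412+0.055)/1.055)^2.4 ≈ 0.09531
  L1 = 0.2126×0.42869 + 0.7152×0.24228 + 0.0722×0.09531 ≈ 0.27130
Color 2 (125,231,223):
  R=125: 125/255≈0.4902 > 0.04045 → ((0.4902+0.055)/1.055)^2.4 ≈ 0.20508
  G=231: 231/255≈0.9059 > 0.04045 → ((0.9059+0.055)/1.055)^2.4 ≈ 0.79910
  B=223: 223/255≈0.8745 > 0.04045 → ((0.8745+0.055)/1.055)^2.4 ≈ 0.73791
  L2 = 0.2126×0.20508 + 0.7152×0.79910 + 0.0722×0.73791 ≈ 0.66840
Lighter = 0.66840, Darker = 0.27130
Ratio = (L_lighter + 0.05) / (L_darker + 0.05)
Ratio = (0.66840 + 0.05) / (0.27130 + 0.05) = 0.71840 / 0.32130 ≈ 2.2359
Ratio ≈ 2.24:1


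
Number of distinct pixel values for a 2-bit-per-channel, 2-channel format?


Total bits = 2 bits/channel × 2 channels = 4 bits
Distinct pixel values = 2^4
= 16 pixel values


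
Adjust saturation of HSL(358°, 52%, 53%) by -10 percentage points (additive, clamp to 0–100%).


Original S = 52%
Adjustment = -10 percentage points
New S = 52 + (-10) = 42
Clamp to [0, 100] → 42
= HSL(358°, 42%, 53%)


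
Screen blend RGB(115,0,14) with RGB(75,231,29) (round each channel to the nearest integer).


Screen: C = 255 - (255-A)×(255-B)/255, rounded to nearest integer
R: 255 - (255-115)×(255-75)/255 = 255 - 25200/255 ≈ 255 - 98.824 = 156.176 → 156
G: 255 - (255-0)×(255-231)/255 = 255 - 6120/255 ≈ 255 - 24.000 = 231.000 → 231
B: 255 - (255-14)×(255-29)/255 = 255 - 54466/255 ≈ 255 - 213.592 = 41.408 → 41
= RGB(156, 231, 41)


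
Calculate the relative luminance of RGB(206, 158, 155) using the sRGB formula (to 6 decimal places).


Linearize each channel (sRGB transfer function): c = v/255; c_lin = c/12.92 if c ≤ 0.04045, else ((c+0.055)/1.055)^2.4
  R: 206/255 ≈ 0.807843 > 0.04045 → ((0.807843+0.055)/1.055)^2.4 ≈ 0.617207
  G: 158/255 ≈ 0.619608 > 0.04045 → ((0.619608+0.055)/1.055)^2.4 ≈ 0.341914
  B: 155/255 ≈ 0.607843 > 0.04045 → ((0.607843+0.055)/1.055)^2.4 ≈ 0.327778
R_lin = 0.617207, G_lin = 0.341914, B_lin = 0.327778
L = 0.2126×R + 0.7152×G + 0.0722×B
L = 0.2126×0.617207 + 0.7152×0.341914 + 0.0722×0.327778
L ≈ 0.399421


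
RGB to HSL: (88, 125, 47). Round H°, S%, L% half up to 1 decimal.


Normalize: R'=88/255≈0.3451, G'=125/255≈0.4902, B'=47/255≈0.1843
Max=125/255, Min=47/255, Δ=Max-Min=78/255
L = (Max+Min)/2 = (125+47)/510 = 172/510 = 0.33725… → L = 33.7%
L ≤ 0.5 → S = Δ/(Max+Min) = 78/(125+47) = 78/172 = 0.45348… → S = 45.3%
(the 1/255 factors cancel in S and H, so raw channel differences can be used)
Max is G' → H = 60 × ((B-R)/Δ + 2) = 60 × ((47-88)/78 + 2)
  -41/78 + 2 = -0.5256… + 2 = 1.4743…
  H = 60 × 1.4743… = 88.461…° → H = 88.5°
= HSL(88.5°, 45.3%, 33.7%)


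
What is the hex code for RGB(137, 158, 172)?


R = 137 → 89 (hex)
G = 158 → 9E (hex)
B = 172 → AC (hex)
Hex = #899EAC


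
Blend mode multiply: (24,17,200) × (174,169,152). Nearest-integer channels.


Multiply: C = A×B/255, rounded to nearest integer
R: 24×174/255 = 4176/255 ≈ 16.376 → 16
G: 17×169/255 = 2873/255 ≈ 11.267 → 11
B: 200×152/255 = 30400/255 ≈ 119.216 → 119
= RGB(16, 11, 119)


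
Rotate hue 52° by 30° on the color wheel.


New hue = (H + rotation) mod 360
New hue = (52 + 30) mod 360
= 82 mod 360
= 82°


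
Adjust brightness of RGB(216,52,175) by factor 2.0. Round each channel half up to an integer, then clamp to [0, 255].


Multiply each channel by 2.0, round half up, clamp to [0, 255]
R: 216×2.0 = 432 → clamp → 255
G: 52×2.0 = 104
B: 175×2.0 = 350 → clamp → 255
= RGB(255, 104, 255)


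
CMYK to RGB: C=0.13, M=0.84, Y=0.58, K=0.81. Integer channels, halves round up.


R = 255 × (1-C) × (1-K) = 255 × 0.87 × 0.19 = 42.1515 → 42
G = 255 × (1-M) × (1-K) = 255 × 0.16 × 0.19 = 7.752 → 8
B = 255 × (1-Y) × (1-K) = 255 × 0.42 × 0.19 = 20.349 → 20
= RGB(42, 8, 20)


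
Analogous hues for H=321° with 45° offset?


Base hue: 321°
Left analog: (321 - 45) mod 360 = 276°
Right analog: (321 + 45) mod 360 = 6°
Analogous hues = 276° and 6°


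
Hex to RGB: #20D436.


20 → 32 (R)
D4 → 212 (G)
36 → 54 (B)
= RGB(32, 212, 54)


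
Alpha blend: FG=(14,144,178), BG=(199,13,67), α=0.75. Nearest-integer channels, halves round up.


C = α×F + (1-α)×B, with 1-α = 0.25
R: 0.75×14 + 0.25×199 = 10.50 + 49.75 = 60.25 → 60
G: 0.75×144 + 0.25×13 = 108.00 + 3.25 = 111.25 → 111
B: 0.75×178 + 0.25×67 = 133.50 + 16.75 = 150.25 → 150
= RGB(60, 111, 150)


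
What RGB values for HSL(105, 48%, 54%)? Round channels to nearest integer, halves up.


H=105°, S=0.48, L=0.54
C = (1-|2L-1|)×S = (1-|0.08|)×0.48 = 0.4416
H' = H/60 = 105/60 ≈ 1.7500; X = C×(1-|H' mod 2 - 1|) = 0.1104
m = L - C/2 = 0.54 - 0.2208 = 0.3192
Sector ⌊H'⌋ = 1 → (R',G',B') = (0.1104, 0.4416, 0.0)
RGB = ((R'+m)×255, (G'+m)×255, (B'+m)×255) = (109.548, 194.004, 81.396)
Round half up → RGB(110, 194, 81)


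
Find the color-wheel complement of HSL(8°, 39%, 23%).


Complement = opposite side of color wheel = hue + 180°
H' = (8 + 180) mod 360 = 188°
S and L unchanged.
= HSL(188°, 39%, 23%)


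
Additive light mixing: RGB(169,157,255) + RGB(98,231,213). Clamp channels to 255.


Additive: each channel = min(255, C₁+C₂)
R: 169+98 = 267 → 255
G: 157+231 = 388 → 255
B: 255+213 = 468 → 255
= RGB(255, 255, 255)


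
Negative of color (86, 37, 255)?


Invert: (255-R, 255-G, 255-B)
R: 255-86 = 169
G: 255-37 = 218
B: 255-255 = 0
= RGB(169, 218, 0)


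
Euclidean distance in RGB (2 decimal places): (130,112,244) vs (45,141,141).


d = √[(R₁-R₂)² + (G₁-G₂)² + (B₁-B₂)²]
d = √[(130-45)² + (112-141)² + (244-141)²]
d = √[7225 + 841 + 10609]
d = √18675
d ≈ 136.66


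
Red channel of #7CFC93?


Color: #7CFC93
R = 7C = 124
G = FC = 252
B = 93 = 147
Red = 124


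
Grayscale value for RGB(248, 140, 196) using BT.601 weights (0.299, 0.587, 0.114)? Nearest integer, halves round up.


Gray = 0.299×R + 0.587×G + 0.114×B
Gray = 0.299×248 + 0.587×140 + 0.114×196
Gray = 74.152 + 82.180 + 22.344
Gray = 178.676 → round half up → 179
Gray = 179


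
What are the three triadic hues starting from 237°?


Triadic: equally spaced at 120° intervals
H1 = 237°
H2 = (237 + 120) mod 360 = 357°
H3 = (237 + 240) mod 360 = 117°
Triadic = 237°, 357°, 117°


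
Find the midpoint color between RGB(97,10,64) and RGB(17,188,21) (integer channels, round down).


Midpoint: each channel = ⌊(C₁+C₂)/2⌋
R: ⌊(97+17)/2⌋ = 57
G: ⌊(10+188)/2⌋ = 99
B: ⌊(64+21)/2⌋ = 42
= RGB(57, 99, 42)


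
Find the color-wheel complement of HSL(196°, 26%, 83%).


Complement = opposite side of color wheel = hue + 180°
H' = (196 + 180) mod 360 = 16°
S and L unchanged.
= HSL(16°, 26%, 83%)


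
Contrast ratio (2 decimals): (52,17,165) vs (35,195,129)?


Linearize each sRGB channel c=v/255: c/12.92 if c ≤ 0.04045 else ((c+0.055)/1.055)^2.4
L = 0.2126×R_lin + 0.7152×G_lin + 0.0722×B_lin
Color 1 (52,17,165):
  R=52: 52/255≈0.2039 > 0.04045 → ((0.2039+0.055)/1.055)^2.4 ≈ 0.03434
  G=17: 17/255≈0.0667 > 0.04045 → ((0.0667+0.055)/1.055)^2.4 ≈ 0.00561
  B=165: 165/255≈0.6471 > 0.04045 → ((0.6471+0.055)/1.055)^2.4 ≈ 0.37626
  L1 = 0.2126×0.03434 + 0.7152×0.00561 + 0.0722×0.37626 ≈ 0.03848
Color 2 (35,195,129):
  R=35: 35/255≈0.1373 > 0.04045 → ((0.1373+0.055)/1.055)^2.4 ≈ 0.01681
  G=195: 195/255≈0.7647 > 0.04045 → ((0.7647+0.055)/1.055)^2.4 ≈ 0.54572
  B=129: 129/255≈0.5059 > 0.04045 → ((0.5059+0.055)/1.055)^2.4 ≈ 0.21953
  L2 = 0.2126×0.01681 + 0.7152×0.54572 + 0.0722×0.21953 ≈ 0.40973
Lighter = 0.40973, Darker = 0.03848
Ratio = (L_lighter + 0.05) / (L_darker + 0.05)
Ratio = (0.40973 + 0.05) / (0.03848 + 0.05) = 0.45973 / 0.08848 ≈ 5.1961
Ratio ≈ 5.20:1


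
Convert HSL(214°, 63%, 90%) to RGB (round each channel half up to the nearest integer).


H=214°, S=0.63, L=0.90
C = (1-|2L-1|)×S = (1-|0.80|)×0.63 = 0.126
H' = H/60 = 214/60 ≈ 3.5667; X = C×(1-|H' mod 2 - 1|) = 0.0546
m = L - C/2 = 0.90 - 0.063 = 0.837
Sector ⌊H'⌋ = 3 → (R',G',B') = (0.0, 0.0546, 0.126)
RGB = ((R'+m)×255, (G'+m)×255, (B'+m)×255) = (213.435, 227.358, 245.565)
Round half up → RGB(213, 227, 246)


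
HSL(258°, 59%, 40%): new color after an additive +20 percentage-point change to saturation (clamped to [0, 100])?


Original S = 59%
Adjustment = +20 percentage points
New S = 59 + (20) = 79
Clamp to [0, 100] → 79
= HSL(258°, 79%, 40%)


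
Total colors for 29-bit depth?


Colors = 2^bits = 2^29
= 536,870,912 colors


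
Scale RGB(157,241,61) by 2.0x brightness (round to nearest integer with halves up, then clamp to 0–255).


Multiply each channel by 2.0, round half up, clamp to [0, 255]
R: 157×2.0 = 314 → clamp → 255
G: 241×2.0 = 482 → clamp → 255
B: 61×2.0 = 122
= RGB(255, 255, 122)


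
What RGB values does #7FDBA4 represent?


7F → 127 (R)
DB → 219 (G)
A4 → 164 (B)
= RGB(127, 219, 164)


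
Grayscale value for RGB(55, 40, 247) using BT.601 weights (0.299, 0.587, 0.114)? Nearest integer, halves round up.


Gray = 0.299×R + 0.587×G + 0.114×B
Gray = 0.299×55 + 0.587×40 + 0.114×247
Gray = 16.445 + 23.480 + 28.158
Gray = 68.083 → round half up → 68
Gray = 68


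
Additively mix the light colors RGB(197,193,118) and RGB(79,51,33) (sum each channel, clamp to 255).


Additive: each channel = min(255, C₁+C₂)
R: 197+79 = 276 → 255
G: 193+51 = 244 → 244
B: 118+33 = 151 → 151
= RGB(255, 244, 151)
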